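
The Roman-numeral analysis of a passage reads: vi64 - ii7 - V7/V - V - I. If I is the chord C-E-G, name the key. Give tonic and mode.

The anchor chord is a major triad on C, labeled I.
If C is scale degree 1 and the mode makes that degree carry a major triad, the tonic is C and the mode is major.

C major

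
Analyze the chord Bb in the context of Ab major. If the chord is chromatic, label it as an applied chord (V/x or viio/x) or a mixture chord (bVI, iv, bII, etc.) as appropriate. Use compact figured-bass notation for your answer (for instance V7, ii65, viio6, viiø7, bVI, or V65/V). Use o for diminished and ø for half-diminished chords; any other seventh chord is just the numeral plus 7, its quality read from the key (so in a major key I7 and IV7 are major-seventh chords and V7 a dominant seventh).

V/V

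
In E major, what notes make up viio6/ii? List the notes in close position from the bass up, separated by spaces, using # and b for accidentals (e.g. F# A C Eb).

G# B E#

viio6/ii is a secondary leading-tone chord. The target ii is F# in E major; the applied chord is rooted a semitone below, on E#.
Building a diminished triad on E# gives E#-G#-B.
The figured bass 6 indicates first inversion, placing the third (G#) in the bass: G#-B-E#.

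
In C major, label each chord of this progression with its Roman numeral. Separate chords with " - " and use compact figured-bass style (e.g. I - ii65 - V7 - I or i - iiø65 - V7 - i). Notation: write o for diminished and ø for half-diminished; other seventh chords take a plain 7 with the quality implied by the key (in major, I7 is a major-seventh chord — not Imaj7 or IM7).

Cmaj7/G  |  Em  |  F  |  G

Cmaj7/G: major seventh chord on C = scale degree 1 → I43.
Em has root E, degree 3 in C major, so iii.
F: major triad on F = scale degree 4 → IV.
G: major triad on G = scale degree 5 → V.

I43 - iii - IV - V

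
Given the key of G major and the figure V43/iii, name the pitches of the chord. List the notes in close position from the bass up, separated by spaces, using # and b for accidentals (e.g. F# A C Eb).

C# E F# A#

V43/iii is a secondary dominant — the dominant seventh of iii. iii in G major is B, so the applied chord's root is F#, a perfect fifth above.
Building a dominant seventh chord on F# gives F#-A#-C#-E.
The figured bass 43 indicates second inversion, placing the fifth (C#) in the bass: C#-E-F#-A#.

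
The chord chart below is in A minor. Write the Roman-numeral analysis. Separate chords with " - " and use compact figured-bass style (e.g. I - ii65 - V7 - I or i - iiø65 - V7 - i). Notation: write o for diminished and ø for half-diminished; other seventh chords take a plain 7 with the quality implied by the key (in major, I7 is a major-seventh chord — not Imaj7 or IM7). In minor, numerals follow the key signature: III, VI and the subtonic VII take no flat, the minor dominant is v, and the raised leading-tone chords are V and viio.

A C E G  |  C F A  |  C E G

i7 - VI64 - III

A-C-E-G has root A, degree 1 in A minor, so i7.
C-F-A has root F, degree 6 in A minor, so VI64.
C-E-G: major triad on C = scale degree 3 → III.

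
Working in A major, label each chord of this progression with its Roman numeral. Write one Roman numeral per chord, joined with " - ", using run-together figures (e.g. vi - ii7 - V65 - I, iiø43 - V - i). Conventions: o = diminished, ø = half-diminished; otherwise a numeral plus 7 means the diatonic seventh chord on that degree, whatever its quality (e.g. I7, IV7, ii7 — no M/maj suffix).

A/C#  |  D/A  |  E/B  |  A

I6 - IV64 - V64 - I

A/C#: major triad on A = scale degree 1 → I6.
D/A: root D is the subdominant; major triad there is IV64.
E/B has root E, degree 5 in A major, so V64.
A: root A is the tonic; major triad there is I.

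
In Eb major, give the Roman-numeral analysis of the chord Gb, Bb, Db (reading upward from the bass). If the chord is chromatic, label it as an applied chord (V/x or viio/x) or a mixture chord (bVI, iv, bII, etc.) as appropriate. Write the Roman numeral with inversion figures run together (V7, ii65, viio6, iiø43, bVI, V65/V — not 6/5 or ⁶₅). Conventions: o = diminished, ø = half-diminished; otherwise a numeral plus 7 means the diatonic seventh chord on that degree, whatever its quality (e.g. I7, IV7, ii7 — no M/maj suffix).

bIII

Stacked in thirds the chord is Gb-Bb-Db: a major triad on Gb.
Gb is the lowered third degree of Eb major (diatonic 3 would be G). This is a major triad on the lowered third degree, borrowed from the parallel minor.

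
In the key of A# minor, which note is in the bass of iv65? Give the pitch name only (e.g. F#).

F#

iv in A# minor has root D#; the chord is D#-F#-A#-C#.
The figure 65 means first inversion — the third is in the bass.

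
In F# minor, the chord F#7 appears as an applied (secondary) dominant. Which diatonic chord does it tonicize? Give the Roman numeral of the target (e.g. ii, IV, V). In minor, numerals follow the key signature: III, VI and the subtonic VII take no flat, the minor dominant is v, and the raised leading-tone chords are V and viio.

The chord is a dominant seventh chord on F#.
A dominant resolves down a perfect fifth: F# → B. In F# minor, B is scale degree 4, i.e. iv.

iv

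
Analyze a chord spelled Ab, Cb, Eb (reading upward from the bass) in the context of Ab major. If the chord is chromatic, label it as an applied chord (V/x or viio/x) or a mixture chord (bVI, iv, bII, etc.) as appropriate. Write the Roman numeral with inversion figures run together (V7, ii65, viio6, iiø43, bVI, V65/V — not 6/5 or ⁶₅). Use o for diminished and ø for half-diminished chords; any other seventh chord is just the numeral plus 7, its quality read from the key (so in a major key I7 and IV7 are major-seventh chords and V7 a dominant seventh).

i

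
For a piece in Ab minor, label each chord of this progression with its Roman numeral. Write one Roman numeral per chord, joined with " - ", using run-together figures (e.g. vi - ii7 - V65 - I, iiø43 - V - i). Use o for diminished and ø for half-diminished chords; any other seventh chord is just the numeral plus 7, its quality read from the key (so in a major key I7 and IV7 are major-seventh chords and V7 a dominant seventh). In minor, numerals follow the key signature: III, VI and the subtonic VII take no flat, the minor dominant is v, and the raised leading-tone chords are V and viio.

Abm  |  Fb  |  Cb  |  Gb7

Abm: root Ab is the tonic; minor triad there is i.
Fb has root Fb, degree 6 in Ab minor, so VI.
Cb: root Cb is the mediant; major triad there is III.
Gb7: root Gb is the subtonic; dominant seventh chord there is VII7.

i - VI - III - VII7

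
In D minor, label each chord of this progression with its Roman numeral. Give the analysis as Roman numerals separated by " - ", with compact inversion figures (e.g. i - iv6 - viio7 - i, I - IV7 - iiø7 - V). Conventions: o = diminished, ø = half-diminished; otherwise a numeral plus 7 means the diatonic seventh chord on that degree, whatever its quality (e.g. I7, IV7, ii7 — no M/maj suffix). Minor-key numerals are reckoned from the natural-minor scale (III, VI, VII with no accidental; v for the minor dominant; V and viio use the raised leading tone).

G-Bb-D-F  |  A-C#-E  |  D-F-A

iv7 - V - i

G-Bb-D-F: root G is the subdominant; minor seventh chord there is iv7.
A-C#-E has root A, degree 5 in D minor, so V.
D-F-A: minor triad on D = scale degree 1 → i.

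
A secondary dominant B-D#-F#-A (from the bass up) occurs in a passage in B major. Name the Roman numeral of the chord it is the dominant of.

The chord is a dominant seventh chord on B.
A dominant resolves down a perfect fifth: B → E. In B major, E is scale degree 4, i.e. IV.

IV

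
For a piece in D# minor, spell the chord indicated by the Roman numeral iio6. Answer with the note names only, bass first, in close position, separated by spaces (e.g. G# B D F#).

G# B E#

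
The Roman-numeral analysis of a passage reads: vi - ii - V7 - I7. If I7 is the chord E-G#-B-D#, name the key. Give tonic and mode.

I7 is given as E-G#-B-D# — a major seventh chord with root E.
If E is scale degree 1 and the mode makes that degree carry a major seventh chord, the tonic is E and the mode is major.

E major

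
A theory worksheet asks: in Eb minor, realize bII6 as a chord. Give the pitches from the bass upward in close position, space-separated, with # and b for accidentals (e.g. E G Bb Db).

bII6 is the Neapolitan sixth — a major triad on the lowered second degree, here in its customary first inversion. In Eb minor that root is Fb.
So the chord is Fb-Ab-Cb, a major triad.
The figured bass 6 indicates first inversion, placing the third (Ab) in the bass: Ab-Cb-Fb.

Ab Cb Fb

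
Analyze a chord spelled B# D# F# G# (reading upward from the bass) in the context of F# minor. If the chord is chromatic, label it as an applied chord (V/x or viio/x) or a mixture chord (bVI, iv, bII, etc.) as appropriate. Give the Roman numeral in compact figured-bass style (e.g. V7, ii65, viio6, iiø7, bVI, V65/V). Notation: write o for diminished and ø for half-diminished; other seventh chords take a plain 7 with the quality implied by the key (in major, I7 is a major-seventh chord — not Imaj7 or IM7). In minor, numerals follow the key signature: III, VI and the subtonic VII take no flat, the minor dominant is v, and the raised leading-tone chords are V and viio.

V65/V

The pitches G#-B#-D#-F# form a dominant seventh chord rooted on G#.
G# is not a diatonic chord root with this quality in F# minor, but it lies a perfect fifth above C# (V), so the chord functions as an applied dominant of V.
With B# in the bass the chord is in first inversion, so the figured bass is 65.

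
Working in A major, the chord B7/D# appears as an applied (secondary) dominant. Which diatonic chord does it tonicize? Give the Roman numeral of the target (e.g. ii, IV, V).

V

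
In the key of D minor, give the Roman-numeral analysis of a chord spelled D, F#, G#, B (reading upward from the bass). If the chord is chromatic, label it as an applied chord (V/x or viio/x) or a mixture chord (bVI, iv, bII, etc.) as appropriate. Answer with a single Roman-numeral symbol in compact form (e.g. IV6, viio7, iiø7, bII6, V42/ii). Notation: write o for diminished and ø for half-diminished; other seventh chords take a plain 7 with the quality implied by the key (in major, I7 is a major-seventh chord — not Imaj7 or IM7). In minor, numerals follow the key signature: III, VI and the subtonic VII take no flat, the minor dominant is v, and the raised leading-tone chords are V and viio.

The pitches G#-B-D-F# form a half-diminished seventh chord rooted on G#.
G# sits a half step below A (V in D minor); a diminished chord there is the applied leading-tone chord of V.
With D in the bass the chord is in second inversion, so the figured bass is 43.

viiø43/V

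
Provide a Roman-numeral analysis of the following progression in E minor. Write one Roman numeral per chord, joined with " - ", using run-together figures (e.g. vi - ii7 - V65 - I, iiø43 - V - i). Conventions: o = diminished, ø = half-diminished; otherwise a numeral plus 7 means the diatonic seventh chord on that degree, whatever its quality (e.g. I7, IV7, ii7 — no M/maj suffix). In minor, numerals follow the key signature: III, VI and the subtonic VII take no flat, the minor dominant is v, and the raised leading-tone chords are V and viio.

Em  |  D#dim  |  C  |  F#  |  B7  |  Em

i - viio - VI - V/V - V7 - i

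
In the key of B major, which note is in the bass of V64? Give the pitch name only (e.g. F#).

V in B major has root F#; the chord is F#-A#-C#.
The figure 64 means second inversion — the fifth is in the bass.

C#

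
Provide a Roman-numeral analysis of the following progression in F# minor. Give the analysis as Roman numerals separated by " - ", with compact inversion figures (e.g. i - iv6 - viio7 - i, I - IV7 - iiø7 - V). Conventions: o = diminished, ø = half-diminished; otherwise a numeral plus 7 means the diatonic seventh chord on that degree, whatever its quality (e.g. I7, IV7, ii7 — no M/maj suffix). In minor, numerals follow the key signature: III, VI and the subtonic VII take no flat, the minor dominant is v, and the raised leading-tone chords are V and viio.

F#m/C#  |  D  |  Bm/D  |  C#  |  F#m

i64 - VI - iv6 - V - i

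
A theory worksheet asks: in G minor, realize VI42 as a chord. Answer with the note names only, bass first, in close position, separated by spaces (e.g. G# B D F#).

The numeral's case and figure indicate a major seventh chord. In G minor its root, scale degree 6, is Eb.
That chord is spelled Eb-G-Bb-D.
With the 42 figure the chord is in third inversion; from the bass D upward in close position it reads D-Eb-G-Bb.

D Eb G Bb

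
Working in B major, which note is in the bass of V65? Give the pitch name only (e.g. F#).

V in B major has root F#; the chord is F#-A#-C#-E.
The figure 65 means first inversion — the third is in the bass.

A#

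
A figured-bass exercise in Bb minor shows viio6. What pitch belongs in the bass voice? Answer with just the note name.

viio in Bb minor has root A; the chord is A-C-Eb.
The figure 6 means first inversion — the third is in the bass.

C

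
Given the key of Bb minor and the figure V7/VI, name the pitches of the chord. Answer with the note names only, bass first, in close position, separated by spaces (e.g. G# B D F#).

Db F Ab Cb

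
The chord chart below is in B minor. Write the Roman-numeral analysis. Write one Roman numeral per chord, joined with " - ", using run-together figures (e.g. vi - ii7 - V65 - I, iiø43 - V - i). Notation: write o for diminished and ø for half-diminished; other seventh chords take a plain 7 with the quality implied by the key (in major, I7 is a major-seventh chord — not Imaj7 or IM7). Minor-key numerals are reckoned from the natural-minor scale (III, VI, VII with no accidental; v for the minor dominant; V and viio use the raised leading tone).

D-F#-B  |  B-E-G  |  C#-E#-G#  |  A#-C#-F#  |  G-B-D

i6 - iv64 - V/V - V6 - VI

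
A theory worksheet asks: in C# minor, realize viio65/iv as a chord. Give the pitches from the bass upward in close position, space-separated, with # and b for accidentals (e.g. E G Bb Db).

viio65/iv is a secondary leading-tone chord. The target iv is F# in C# minor; the applied chord is rooted a semitone below, on E#.
Building a fully diminished seventh chord on E# gives E#-G#-B-D.
The figured bass 65 indicates first inversion, placing the third (G#) in the bass: G#-B-D-E#.

G# B D E#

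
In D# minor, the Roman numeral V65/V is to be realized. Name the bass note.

G##

The applied chord V65/V is rooted on E#: E#-G##-B#-D#.
The figure 65 means first inversion — the third is in the bass.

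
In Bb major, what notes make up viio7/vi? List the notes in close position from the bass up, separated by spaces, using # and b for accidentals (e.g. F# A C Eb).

F# A C Eb

viio7/vi is a secondary leading-tone chord. The target vi is G in Bb major; the applied chord is rooted a semitone below, on F#.
Building a fully diminished seventh chord on F# gives F#-A-C-Eb.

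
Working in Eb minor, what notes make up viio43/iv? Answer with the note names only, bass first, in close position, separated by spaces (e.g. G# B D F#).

viio43/iv is a secondary leading-tone chord. The target iv is Ab in Eb minor; the applied chord is rooted a semitone below, on G.
Building a fully diminished seventh chord on G gives G-Bb-Db-Fb.
With the 43 figure the chord is in second inversion; from the bass Db upward in close position it reads Db-Fb-G-Bb.

Db Fb G Bb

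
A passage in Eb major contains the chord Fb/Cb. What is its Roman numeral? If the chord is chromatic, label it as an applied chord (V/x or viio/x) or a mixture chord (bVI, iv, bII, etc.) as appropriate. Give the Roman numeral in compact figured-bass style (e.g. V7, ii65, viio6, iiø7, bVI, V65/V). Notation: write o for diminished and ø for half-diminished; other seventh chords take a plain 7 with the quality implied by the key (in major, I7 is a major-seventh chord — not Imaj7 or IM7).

bII64

Stacked in thirds the chord is Fb-Ab-Cb: a major triad on Fb.
Fb is the lowered second degree of Eb major (diatonic 2 would be F). This is the Neapolitan chord — a major triad on the lowered second degree.
With Cb in the bass the chord is in second inversion, so the figured bass is 64.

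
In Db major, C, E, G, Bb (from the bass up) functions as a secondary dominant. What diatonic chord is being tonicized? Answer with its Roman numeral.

iii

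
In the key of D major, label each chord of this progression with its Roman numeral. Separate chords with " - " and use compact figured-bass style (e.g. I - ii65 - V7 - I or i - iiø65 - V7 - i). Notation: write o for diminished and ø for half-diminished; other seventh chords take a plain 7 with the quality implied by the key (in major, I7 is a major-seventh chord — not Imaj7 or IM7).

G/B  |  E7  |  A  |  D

IV6 - V7/V - V - I

G/B has root G, degree 4 in D major, so IV6.
E7: a dominant seventh chord on E, the applied dominant of V → V7/V.
A: major triad on A = scale degree 5 → V.
D: root D is the tonic; major triad there is I.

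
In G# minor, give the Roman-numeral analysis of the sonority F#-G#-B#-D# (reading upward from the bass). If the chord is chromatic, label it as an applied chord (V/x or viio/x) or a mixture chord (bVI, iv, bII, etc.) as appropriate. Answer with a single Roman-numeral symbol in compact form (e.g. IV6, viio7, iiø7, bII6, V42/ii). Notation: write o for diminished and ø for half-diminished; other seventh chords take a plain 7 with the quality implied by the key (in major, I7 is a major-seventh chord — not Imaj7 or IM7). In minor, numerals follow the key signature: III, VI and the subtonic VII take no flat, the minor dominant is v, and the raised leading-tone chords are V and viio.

Stacked in thirds the chord is G#-B#-D#-F#: a dominant seventh chord on G#.
G# is not a diatonic chord root with this quality in G# minor, but it lies a perfect fifth above C# (iv), so the chord functions as an applied dominant of iv.
With F# in the bass the chord is in third inversion, so the figured bass is 42.

V42/iv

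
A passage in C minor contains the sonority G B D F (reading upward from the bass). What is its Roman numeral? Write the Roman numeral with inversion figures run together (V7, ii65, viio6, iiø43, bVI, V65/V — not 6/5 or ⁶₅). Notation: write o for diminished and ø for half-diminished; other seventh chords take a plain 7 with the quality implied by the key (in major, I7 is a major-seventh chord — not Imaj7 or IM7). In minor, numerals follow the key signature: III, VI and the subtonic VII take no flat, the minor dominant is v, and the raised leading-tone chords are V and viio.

V7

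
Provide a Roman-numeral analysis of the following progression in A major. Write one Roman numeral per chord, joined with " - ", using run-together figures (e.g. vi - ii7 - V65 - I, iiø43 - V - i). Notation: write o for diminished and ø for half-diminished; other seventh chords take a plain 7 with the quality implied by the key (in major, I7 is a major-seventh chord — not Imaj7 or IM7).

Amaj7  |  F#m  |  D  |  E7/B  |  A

Amaj7: root A is the tonic; major seventh chord there is I7.
F#m: root F# is the submediant; minor triad there is vi.
D has root D, degree 4 in A major, so IV.
E7/B has root E, degree 5 in A major, so V43.
A: major triad on A = scale degree 1 → I.

I7 - vi - IV - V43 - I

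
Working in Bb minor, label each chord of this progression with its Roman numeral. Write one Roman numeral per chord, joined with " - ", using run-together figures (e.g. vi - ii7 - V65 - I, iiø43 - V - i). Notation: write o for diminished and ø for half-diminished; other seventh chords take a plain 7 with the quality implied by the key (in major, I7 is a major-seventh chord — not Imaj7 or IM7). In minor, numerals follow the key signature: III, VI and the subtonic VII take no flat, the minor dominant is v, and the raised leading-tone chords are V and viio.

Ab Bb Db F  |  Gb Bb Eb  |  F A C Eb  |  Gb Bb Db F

i42 - iv6 - V7 - VI7

Ab-Bb-Db-F has root Bb, degree 1 in Bb minor, so i42.
Gb-Bb-Eb: minor triad on Eb = scale degree 4 → iv6.
F-A-C-Eb: dominant seventh chord on F = scale degree 5 → V7.
Gb-Bb-Db-F: root Gb is the submediant; major seventh chord there is VI7.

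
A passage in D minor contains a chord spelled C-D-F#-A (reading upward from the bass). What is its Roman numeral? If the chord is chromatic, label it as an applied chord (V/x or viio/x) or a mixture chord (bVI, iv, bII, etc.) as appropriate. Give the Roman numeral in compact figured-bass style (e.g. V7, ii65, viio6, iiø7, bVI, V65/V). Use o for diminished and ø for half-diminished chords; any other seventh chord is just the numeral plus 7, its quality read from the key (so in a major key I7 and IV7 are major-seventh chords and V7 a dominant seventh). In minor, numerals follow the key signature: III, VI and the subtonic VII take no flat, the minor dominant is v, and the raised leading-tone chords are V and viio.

V42/iv

Stacked in thirds the chord is D-F#-A-C: a dominant seventh chord on D.
D is not a diatonic chord root with this quality in D minor, but it lies a perfect fifth above G (iv), so the chord functions as an applied dominant of iv.
With C in the bass the chord is in third inversion, so the figured bass is 42.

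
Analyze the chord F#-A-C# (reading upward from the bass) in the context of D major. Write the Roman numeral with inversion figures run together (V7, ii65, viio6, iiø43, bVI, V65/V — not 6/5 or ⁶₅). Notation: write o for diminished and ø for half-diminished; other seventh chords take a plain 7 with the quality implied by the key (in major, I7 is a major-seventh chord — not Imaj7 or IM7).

iii

Stacked in thirds the chord is F#-A-C#: a minor triad on F#.
F# is scale degree 3 in D major, and a minor triad on that degree is written iii.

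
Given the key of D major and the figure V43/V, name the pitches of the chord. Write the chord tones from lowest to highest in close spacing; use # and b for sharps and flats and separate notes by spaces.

V43/V is a secondary dominant — the dominant seventh of V. V in D major is A, so the applied chord's root is E, a perfect fifth above.
Building a dominant seventh chord on E gives E-G#-B-D.
With the 43 figure the chord is in second inversion; from the bass B upward in close position it reads B-D-E-G#.

B D E G#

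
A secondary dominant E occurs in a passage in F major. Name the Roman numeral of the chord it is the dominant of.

The chord is a major triad on E.
A dominant resolves down a perfect fifth: E → A. In F major, A is scale degree 3, i.e. iii.

iii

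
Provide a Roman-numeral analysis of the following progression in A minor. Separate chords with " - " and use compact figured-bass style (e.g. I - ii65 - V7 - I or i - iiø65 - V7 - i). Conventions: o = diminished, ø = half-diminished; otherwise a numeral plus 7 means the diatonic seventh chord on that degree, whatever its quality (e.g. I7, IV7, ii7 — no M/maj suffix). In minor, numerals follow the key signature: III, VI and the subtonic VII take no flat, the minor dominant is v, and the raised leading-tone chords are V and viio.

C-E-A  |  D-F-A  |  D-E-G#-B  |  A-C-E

C-E-A has root A, degree 1 in A minor, so i6.
D-F-A: root D is the subdominant; minor triad there is iv.
D-E-G#-B has root E, degree 5 in A minor, so V42.
A-C-E: root A is the tonic; minor triad there is i.

i6 - iv - V42 - i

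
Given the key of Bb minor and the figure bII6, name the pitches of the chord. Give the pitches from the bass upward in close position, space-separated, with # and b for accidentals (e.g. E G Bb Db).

Eb Gb Cb

bII6 is the Neapolitan sixth — a major triad on the lowered second degree, here in its customary first inversion. In Bb minor that root is Cb.
So the chord is Cb-Eb-Gb.
With the 6 figure the chord is in first inversion; from the bass Eb upward in close position it reads Eb-Gb-Cb.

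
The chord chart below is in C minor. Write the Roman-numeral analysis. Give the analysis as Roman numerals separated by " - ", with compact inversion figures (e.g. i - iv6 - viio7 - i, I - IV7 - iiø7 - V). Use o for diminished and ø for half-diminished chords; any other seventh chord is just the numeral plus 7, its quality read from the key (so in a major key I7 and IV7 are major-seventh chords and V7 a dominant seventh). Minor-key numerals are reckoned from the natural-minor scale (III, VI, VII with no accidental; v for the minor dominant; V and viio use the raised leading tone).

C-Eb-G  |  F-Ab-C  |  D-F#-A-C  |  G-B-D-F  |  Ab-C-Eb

i - iv - V7/V - V7 - VI

C-Eb-G: root C is the tonic; minor triad there is i.
F-Ab-C has root F, degree 4 in C minor, so iv.
D-F#-A-C: chromatic; D is V of V, so V7/V.
G-B-D-F: dominant seventh chord on G = scale degree 5 → V7.
Ab-C-Eb: root Ab is the submediant; major triad there is VI.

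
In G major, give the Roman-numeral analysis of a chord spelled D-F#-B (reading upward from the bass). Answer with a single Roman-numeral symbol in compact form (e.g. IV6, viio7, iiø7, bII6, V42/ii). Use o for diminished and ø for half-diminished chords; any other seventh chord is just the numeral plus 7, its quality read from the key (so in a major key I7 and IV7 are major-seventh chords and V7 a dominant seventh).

Stacked in thirds the chord is B-D-F#: a minor triad on B.
In G major, B is the mediant; the diatonic minor triad there is iii.
With D in the bass the chord is in first inversion, so the figured bass is 6.

iii6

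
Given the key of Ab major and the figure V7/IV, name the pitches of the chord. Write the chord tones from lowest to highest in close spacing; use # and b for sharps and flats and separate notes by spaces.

V7/IV is a secondary dominant — the dominant seventh of IV. IV in Ab major is Db, so the applied chord's root is Ab, a perfect fifth above.
Building a dominant seventh chord on Ab gives Ab-C-Eb-Gb.

Ab C Eb Gb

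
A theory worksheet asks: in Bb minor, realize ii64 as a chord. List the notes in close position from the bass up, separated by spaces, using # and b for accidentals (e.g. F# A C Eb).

G C Eb

Scale degree 2 in Bb minor is C; here the chord built on it is altered to a minor triad. ii64 is the minor supertonic, borrowed from the parallel major (the Dorian ii).
So the chord is C-Eb-G.
With the 64 figure the chord is in second inversion; from the bass G upward in close position it reads G-C-Eb.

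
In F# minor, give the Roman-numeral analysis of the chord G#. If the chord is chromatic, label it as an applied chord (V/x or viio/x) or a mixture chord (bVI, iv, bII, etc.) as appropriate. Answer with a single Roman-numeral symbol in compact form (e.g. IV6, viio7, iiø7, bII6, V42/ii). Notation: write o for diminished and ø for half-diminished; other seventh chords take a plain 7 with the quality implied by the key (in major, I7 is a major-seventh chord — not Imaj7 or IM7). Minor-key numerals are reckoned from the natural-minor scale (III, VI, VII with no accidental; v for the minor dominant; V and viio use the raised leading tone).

V/V

Stacked in thirds the chord is G#-B#-D#: a major triad on G#.
G# is not a diatonic chord root with this quality in F# minor, but it lies a perfect fifth above C# (V), so the chord functions as an applied dominant of V.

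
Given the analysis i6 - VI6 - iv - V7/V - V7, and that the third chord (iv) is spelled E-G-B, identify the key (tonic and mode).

The chord Em is a minor triad rooted on E; its label is iv.
Counting down 3 scale steps from E places the tonic on B; a minor triad on degree 4 is diatonic only in minor.

B minor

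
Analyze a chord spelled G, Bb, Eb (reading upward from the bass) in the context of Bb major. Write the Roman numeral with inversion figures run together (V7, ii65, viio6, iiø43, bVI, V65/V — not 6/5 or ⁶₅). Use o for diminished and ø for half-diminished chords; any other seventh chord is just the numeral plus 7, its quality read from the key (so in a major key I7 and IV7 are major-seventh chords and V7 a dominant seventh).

Stacked in thirds the chord is Eb-G-Bb: a major triad on Eb.
In Bb major, Eb is the subdominant; the diatonic major triad there is IV.
With G in the bass the chord is in first inversion, so the figured bass is 6.

IV6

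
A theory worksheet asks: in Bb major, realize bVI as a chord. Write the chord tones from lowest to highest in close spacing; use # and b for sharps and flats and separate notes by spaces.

Gb Bb Db

bVI is a major triad on the lowered sixth degree, borrowed from the parallel minor. In Bb major that root is Gb.
So the chord is Gb-Bb-Db, a major triad.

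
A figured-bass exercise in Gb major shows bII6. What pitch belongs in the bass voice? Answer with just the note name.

Cb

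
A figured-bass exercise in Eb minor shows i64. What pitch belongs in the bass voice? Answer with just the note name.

i in Eb minor has root Eb; the chord is Eb-Gb-Bb.
The figure 64 means second inversion — the fifth is in the bass.

Bb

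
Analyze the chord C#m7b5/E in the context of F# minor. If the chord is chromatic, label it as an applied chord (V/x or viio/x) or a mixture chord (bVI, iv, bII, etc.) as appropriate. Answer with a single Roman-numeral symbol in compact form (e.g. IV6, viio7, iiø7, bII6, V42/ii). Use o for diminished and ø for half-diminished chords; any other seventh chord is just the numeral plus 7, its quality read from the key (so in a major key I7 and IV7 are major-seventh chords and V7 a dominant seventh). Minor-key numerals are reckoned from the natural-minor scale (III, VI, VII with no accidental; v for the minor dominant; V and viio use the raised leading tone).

The pitches C#-E-G-B form a half-diminished seventh chord rooted on C#.
C# sits a half step below D (VI in F# minor); a diminished chord there is the applied leading-tone chord of VI.
With E in the bass the chord is in first inversion, so the figured bass is 65.

viiø65/VI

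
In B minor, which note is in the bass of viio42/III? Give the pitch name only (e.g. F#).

The applied chord viio42/III is rooted on C#: C#-E-G-Bb.
The figure 42 means third inversion — the seventh is in the bass.

Bb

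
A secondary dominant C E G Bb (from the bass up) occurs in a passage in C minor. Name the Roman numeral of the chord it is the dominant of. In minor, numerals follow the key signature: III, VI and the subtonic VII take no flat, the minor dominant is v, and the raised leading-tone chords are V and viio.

iv

The chord is a dominant seventh chord on C.
A dominant resolves down a perfect fifth: C → F. In C minor, F is scale degree 4, i.e. iv.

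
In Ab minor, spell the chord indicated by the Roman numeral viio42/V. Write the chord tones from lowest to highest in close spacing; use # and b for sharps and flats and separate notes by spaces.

Cb D F Ab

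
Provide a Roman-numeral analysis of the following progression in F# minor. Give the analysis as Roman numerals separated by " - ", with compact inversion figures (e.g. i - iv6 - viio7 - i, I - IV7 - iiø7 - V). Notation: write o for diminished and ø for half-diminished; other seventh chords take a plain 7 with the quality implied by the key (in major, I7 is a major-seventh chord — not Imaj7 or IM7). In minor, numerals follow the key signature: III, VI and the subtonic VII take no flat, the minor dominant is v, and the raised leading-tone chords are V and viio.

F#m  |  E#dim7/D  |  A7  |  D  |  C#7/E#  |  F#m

i - viio42 - V7/VI - VI - V65 - i

F#m has root F#, degree 1 in F# minor, so i.
E#dim7/D: fully diminished seventh chord on E# = scale degree 7 → viio42.
A7: chromatic; A is V of VI, so V7/VI.
D has root D, degree 6 in F# minor, so VI.
C#7/E#: root C# is the dominant; dominant seventh chord there is V65.
F#m: root F# is the tonic; minor triad there is i.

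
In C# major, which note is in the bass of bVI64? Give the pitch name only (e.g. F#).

bVI in C# major has root A; the chord is A-C#-E.
The figure 64 means second inversion — the fifth is in the bass.

E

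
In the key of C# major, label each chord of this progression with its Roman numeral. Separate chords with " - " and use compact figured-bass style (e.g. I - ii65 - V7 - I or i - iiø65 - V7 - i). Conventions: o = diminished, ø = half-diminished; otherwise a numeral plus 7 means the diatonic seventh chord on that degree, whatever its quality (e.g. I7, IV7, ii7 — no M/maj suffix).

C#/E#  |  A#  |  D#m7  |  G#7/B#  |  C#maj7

C#/E#: major triad on C# = scale degree 1 → I6.
A#: chromatic; A# is V of ii, so V/ii.
D#m7: root D# is the supertonic; minor seventh chord there is ii7.
G#7/B#: root G# is the dominant; dominant seventh chord there is V65.
C#maj7 has root C#, degree 1 in C# major, so I7.

I6 - V/ii - ii7 - V65 - I7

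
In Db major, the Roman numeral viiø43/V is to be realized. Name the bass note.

Db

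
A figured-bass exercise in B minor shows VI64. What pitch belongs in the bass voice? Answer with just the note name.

D

VI in B minor has root G; the chord is G-B-D.
The figure 64 means second inversion — the fifth is in the bass.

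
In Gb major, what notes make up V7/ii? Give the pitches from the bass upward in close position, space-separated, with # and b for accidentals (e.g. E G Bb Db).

Eb G Bb Db

V7/ii is a secondary dominant — the dominant seventh of ii. ii in Gb major is Ab, so the applied chord's root is Eb, a perfect fifth above.
Building a dominant seventh chord on Eb gives Eb-G-Bb-Db.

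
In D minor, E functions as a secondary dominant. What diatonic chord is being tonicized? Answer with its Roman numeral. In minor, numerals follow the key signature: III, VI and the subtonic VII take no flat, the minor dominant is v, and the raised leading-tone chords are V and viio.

V

The chord is a major triad on E.
A dominant resolves down a perfect fifth: E → A. In D minor, A is scale degree 5, i.e. V.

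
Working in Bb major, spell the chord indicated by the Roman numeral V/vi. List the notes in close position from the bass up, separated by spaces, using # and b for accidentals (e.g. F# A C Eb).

V/vi is a secondary dominant — the dominant triad of vi. vi in Bb major is G, so the applied chord's root is D, a perfect fifth above.
Building a major triad on D gives D-F#-A.

D F# A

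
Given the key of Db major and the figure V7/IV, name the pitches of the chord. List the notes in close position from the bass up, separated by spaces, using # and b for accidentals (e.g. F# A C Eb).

Db F Ab Cb

V7/IV is a secondary dominant — the dominant seventh of IV. IV in Db major is Gb, so the applied chord's root is Db, a perfect fifth above.
Building a dominant seventh chord on Db gives Db-F-Ab-Cb.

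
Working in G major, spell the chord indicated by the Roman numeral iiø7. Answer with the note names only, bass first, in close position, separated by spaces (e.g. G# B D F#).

A C Eb G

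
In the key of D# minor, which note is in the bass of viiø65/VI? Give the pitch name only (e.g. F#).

C#

The applied chord viiø65/VI is rooted on A#: A#-C#-E-G#.
The figure 65 means first inversion — the third is in the bass.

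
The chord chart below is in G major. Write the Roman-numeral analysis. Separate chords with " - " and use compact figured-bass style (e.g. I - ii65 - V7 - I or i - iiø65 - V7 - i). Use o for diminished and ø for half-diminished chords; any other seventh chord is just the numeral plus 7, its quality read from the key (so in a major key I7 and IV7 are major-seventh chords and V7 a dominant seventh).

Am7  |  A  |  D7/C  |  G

Am7 has root A, degree 2 in G major, so ii7.
A is the secondary dominant of V (major triad on A): V/V.
D7/C: root D is the dominant; dominant seventh chord there is V42.
G has root G, degree 1 in G major, so I.

ii7 - V/V - V42 - I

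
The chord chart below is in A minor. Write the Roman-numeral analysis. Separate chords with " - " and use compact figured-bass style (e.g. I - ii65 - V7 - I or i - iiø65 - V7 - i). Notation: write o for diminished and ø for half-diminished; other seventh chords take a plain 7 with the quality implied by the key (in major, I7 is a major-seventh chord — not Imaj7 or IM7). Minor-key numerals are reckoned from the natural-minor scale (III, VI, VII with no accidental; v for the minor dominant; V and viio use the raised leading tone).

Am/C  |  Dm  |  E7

i6 - iv - V7

Am/C has root A, degree 1 in A minor, so i6.
Dm: root D is the subdominant; minor triad there is iv.
E7: dominant seventh chord on E = scale degree 5 → V7.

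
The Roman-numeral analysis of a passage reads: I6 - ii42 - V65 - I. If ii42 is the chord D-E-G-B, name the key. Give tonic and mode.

D major

The anchor chord is a minor seventh chord on E, labeled ii42.
ii42 on E implies E is the supertonic; that puts the tonic at D, and the lowercase numeral fits major mode.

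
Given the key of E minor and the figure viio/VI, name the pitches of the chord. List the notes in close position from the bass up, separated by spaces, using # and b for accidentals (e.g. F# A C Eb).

B D F

viio/VI is a secondary leading-tone chord. The target VI is C in E minor; the applied chord is rooted a semitone below, on B.
Building a diminished triad on B gives B-D-F.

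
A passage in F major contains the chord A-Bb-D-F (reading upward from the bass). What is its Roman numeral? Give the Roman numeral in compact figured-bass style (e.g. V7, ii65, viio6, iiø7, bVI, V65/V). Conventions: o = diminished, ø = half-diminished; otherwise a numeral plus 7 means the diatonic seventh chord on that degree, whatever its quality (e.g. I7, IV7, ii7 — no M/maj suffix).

IV42

Stacked in thirds the chord is Bb-D-F-A: a major seventh chord on Bb.
In F major, Bb is the subdominant; the diatonic major seventh chord there is IV7.
With A in the bass the chord is in third inversion, so the figured bass is 42.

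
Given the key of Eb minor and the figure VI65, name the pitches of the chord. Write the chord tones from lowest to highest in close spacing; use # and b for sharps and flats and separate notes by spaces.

Eb Gb Bb Cb

The numeral's case and figure indicate a major seventh chord. In Eb minor its root, the submediant, is Cb.
That chord is spelled Cb-Eb-Gb-Bb.
The figured bass 65 indicates first inversion, placing the third (Eb) in the bass: Eb-Gb-Bb-Cb.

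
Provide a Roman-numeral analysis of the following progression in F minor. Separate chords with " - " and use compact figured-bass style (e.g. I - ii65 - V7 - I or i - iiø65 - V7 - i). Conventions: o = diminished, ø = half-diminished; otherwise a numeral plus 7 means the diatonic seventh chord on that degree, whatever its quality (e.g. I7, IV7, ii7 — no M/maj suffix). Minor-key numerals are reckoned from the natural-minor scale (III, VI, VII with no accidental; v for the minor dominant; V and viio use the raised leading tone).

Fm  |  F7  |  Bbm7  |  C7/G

i - V7/iv - iv7 - V43

Fm has root F, degree 1 in F minor, so i.
F7: a dominant seventh chord on F, the applied dominant of iv → V7/iv.
Bbm7: minor seventh chord on Bb = scale degree 4 → iv7.
C7/G: dominant seventh chord on C = scale degree 5 → V43.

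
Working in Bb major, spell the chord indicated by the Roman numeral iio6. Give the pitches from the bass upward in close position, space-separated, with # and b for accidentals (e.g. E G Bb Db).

Eb Gb C

Scale degree 2 in Bb major is C; here the chord built on it is altered to a diminished triad. iio6 is the diminished supertonic triad, borrowed from the parallel minor.
So the chord is C-Eb-Gb, a diminished triad.
The figured bass 6 indicates first inversion, placing the third (Eb) in the bass: Eb-Gb-C.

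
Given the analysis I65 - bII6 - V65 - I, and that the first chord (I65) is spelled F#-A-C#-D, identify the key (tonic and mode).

D major

The anchor chord is a major seventh chord on D, labeled I65.
If D is scale degree 1 and the mode makes that degree carry a major seventh chord, the tonic is D and the mode is major.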